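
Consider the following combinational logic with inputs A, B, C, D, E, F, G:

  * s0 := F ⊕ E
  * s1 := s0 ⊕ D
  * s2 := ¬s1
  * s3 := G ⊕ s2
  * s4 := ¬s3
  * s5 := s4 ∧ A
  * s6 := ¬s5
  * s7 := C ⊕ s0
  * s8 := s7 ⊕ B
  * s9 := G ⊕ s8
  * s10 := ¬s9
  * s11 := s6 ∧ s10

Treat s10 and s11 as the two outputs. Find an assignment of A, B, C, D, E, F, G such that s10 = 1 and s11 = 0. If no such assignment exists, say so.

A=1, B=1, C=1, D=1, E=0, F=0, G=0

Check with A=1, B=1, C=1, D=1, E=0, F=0, G=0:
s0 = F ⊕ E = 0 ⊕ 0 = 0
s1 = s0 ⊕ D = 0 ⊕ 1 = 1
s2 = ¬s1 = ¬1 = 0
s3 = G ⊕ s2 = 0 ⊕ 0 = 0
s4 = ¬s3 = ¬0 = 1
s5 = s4 ∧ A = 1 ∧ 1 = 1
s6 = ¬s5 = ¬1 = 0
s7 = C ⊕ s0 = 1 ⊕ 0 = 1
s8 = s7 ⊕ B = 1 ⊕ 1 = 0
s9 = G ⊕ s8 = 0 ⊕ 0 = 0
s10 = ¬s9 = ¬0 = 1
s11 = s6 ∧ s10 = 0 ∧ 1 = 0
So s10 = 1 and s11 = 0.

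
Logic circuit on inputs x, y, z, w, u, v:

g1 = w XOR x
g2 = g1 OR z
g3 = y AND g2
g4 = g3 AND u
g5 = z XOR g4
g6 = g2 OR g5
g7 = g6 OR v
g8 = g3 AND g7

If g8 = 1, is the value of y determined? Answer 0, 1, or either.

g8 = g3 AND g7 must be 1, so both g3 = 1 and g7 = 1.
Every assignment with g8 = 1 has y = 1; there are 24 such assignment(s).

1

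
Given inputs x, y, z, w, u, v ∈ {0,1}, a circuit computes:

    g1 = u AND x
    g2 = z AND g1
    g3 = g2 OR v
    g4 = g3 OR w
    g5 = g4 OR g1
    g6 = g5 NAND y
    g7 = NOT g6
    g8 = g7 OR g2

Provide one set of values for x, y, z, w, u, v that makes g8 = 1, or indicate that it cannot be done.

g8 = g7 OR g2 must be 1, so at least one of g7, g2 is 1.
Check with x=0, y=1, z=1, w=0, u=1, v=1:
g1 = u AND x = 1 AND 0 = 0
g2 = z AND g1 = 1 AND 0 = 0
g3 = g2 OR v = 0 OR 1 = 1
g4 = g3 OR w = 1 OR 0 = 1
g5 = g4 OR g1 = 1 OR 0 = 1
g6 = g5 NAND y = 1 NAND 1 = 0
g7 = NOT g6 = NOT 0 = 1
g8 = g7 OR g2 = 1 OR 0 = 1
So g8 = 1 as required.

x=0, y=1, z=1, w=0, u=1, v=1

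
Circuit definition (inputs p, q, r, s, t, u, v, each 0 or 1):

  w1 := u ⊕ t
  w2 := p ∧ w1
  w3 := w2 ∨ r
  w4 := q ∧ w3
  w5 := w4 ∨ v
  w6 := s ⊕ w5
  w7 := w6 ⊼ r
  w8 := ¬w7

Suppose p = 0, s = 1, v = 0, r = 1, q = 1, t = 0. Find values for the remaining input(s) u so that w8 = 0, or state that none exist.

Check with p = 0, s = 1, v = 0, r = 1, q = 1, t = 0 and u=0:
w1 = u ⊕ t = 0 ⊕ 0 = 0
w2 = p ∧ w1 = 0 ∧ 0 = 0
w3 = w2 ∨ r = 0 ∨ 1 = 1
w4 = q ∧ w3 = 1 ∧ 1 = 1
w5 = w4 ∨ v = 1 ∨ 0 = 1
w6 = s ⊕ w5 = 1 ⊕ 1 = 0
w7 = w6 ⊼ r = 0 ⊼ 1 = 1
w8 = ¬w7 = ¬1 = 0
So w8 = 0.

u=0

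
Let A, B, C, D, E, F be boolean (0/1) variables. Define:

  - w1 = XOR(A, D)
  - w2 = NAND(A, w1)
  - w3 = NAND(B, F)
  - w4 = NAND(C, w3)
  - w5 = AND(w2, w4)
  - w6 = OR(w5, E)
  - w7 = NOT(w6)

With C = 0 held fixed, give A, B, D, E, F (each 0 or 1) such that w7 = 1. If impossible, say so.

A=1, B=0, D=0, E=0, F=1

w7 = NOT(w6) must be 1, so w6 = 0.
w6 = OR(w5, E) must be 0, so both w5 = 0 and E = 0.
Check with C = 0 and A=1, B=0, D=0, E=0, F=1:
w1 = XOR(A, D) = XOR(1, 0) = 1
w2 = NAND(A, w1) = NAND(1, 1) = 0
w3 = NAND(B, F) = NAND(0, 1) = 1
w4 = NAND(C, w3) = NAND(0, 1) = 1
w5 = AND(w2, w4) = AND(0, 1) = 0
w6 = OR(w5, E) = OR(0, 0) = 0
w7 = NOT(w6) = NOT 0 = 1
So w7 = 1.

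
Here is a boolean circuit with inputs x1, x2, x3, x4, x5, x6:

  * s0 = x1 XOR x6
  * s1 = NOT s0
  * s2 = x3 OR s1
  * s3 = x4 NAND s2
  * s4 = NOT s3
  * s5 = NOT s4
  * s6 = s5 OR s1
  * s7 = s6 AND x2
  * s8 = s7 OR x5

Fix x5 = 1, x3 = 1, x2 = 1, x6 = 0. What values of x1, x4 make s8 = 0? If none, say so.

With x5 = 1, x3 = 1, x2 = 1, x6 = 0 fixed, none of the 4 settings of x1, x4 give s8 = 0.
For example, with x1=0, x4=1:
s0 = x1 XOR x6 = 0 XOR 0 = 0
s1 = NOT s0 = NOT 0 = 1
s2 = x3 OR s1 = 1 OR 1 = 1
s3 = x4 NAND s2 = 1 NAND 1 = 0
s4 = NOT s3 = NOT 0 = 1
s5 = NOT s4 = NOT 1 = 0
s6 = s5 OR s1 = 0 OR 1 = 1
s7 = s6 AND x2 = 1 AND 1 = 1
s8 = s7 OR x5 = 1 OR 1 = 1
giving s8 = 1 ≠ 0.

no solution exists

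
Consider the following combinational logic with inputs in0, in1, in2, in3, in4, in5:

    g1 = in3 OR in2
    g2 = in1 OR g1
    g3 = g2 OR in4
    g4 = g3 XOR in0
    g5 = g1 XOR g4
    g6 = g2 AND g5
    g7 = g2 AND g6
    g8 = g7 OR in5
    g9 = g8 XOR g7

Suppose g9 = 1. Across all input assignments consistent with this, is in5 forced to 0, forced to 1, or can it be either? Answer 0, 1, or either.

g9 = g8 XOR g7 must be 1, so g8 and g7 differ.
Every assignment with g9 = 1 has in5 = 1; there are 18 such assignment(s).

1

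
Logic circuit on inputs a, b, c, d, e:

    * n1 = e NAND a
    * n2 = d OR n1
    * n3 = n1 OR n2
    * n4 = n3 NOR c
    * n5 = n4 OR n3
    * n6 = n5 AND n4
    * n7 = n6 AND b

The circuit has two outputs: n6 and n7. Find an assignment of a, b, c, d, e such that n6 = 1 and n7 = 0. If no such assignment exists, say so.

Check with a=1 b=0 c=0 d=0 e=1:
n1 = e NAND a = 1 NAND 1 = 0
n2 = d OR n1 = 0 OR 0 = 0
n3 = n1 OR n2 = 0 OR 0 = 0
n4 = n3 NOR c = 0 NOR 0 = 1
n5 = n4 OR n3 = 1 OR 0 = 1
n6 = n5 AND n4 = 1 AND 1 = 1
n7 = n6 AND b = 1 AND 0 = 0
So n6 = 1 and n7 = 0.

a=1 b=0 c=0 d=0 e=1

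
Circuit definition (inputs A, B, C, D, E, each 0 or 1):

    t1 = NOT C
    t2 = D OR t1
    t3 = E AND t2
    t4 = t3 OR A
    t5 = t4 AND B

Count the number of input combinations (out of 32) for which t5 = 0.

21

t5 = t4 AND B must be 0, so at least one of t4, B is 0.
Enumerating the 32 input combinations, 21 give t5 = 0 and 11 give t5 = 1.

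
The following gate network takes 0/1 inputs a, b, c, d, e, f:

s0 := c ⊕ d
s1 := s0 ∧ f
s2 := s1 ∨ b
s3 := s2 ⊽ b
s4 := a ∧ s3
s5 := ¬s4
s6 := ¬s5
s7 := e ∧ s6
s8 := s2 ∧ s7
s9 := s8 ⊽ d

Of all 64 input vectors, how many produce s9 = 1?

32

s9 = s8 ⊽ d must be 1, so both s8 = 0 and d = 0.
s8 = s2 ∧ s7 must be 0, so at least one of s2, s7 is 0.
Enumerating the 64 input combinations, 32 give s9 = 1 and 32 give s9 = 0.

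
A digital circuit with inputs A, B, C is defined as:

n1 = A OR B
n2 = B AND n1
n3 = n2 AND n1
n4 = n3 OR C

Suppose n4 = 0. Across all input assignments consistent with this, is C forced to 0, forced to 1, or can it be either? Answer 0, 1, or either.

0

n4 = n3 OR C must be 0, so both n3 = 0 and C = 0.
n3 = n2 AND n1 must be 0, so at least one of n2, n1 is 0.
Every assignment with n4 = 0 has C = 0; there are 2 such assignment(s).
  A=0, B=0, C=0
  A=1, B=0, C=0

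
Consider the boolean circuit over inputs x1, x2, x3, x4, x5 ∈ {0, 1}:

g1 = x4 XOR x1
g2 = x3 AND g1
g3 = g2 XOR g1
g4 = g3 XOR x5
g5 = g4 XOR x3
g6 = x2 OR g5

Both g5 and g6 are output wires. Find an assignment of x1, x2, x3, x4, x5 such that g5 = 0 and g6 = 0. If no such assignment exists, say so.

Check with x1=0, x2=0, x3=0, x4=1, x5=1:
g1 = x4 XOR x1 = 1 XOR 0 = 1
g2 = x3 AND g1 = 0 AND 1 = 0
g3 = g2 XOR g1 = 0 XOR 1 = 1
g4 = g3 XOR x5 = 1 XOR 1 = 0
g5 = g4 XOR x3 = 0 XOR 0 = 0
g6 = x2 OR g5 = 0 OR 0 = 0
So g5 = 0 and g6 = 0.

x1=0, x2=0, x3=0, x4=1, x5=1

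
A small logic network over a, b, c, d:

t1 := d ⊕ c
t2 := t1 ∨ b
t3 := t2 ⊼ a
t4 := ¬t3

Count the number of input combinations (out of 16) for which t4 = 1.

6

t4 = ¬t3 must be 1, so t3 = 0.
Enumerating the 16 input combinations, 6 give t4 = 1 and 10 give t4 = 0.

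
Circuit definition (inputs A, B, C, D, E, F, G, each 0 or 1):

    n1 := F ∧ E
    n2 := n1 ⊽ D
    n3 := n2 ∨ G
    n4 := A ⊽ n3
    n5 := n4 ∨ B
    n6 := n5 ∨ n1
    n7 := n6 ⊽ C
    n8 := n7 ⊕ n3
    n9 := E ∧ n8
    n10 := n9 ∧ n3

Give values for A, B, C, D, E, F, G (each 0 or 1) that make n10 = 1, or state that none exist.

n10 = n9 ∧ n3 must be 1, so both n9 = 1 and n3 = 1.
Check with A=0, B=1, C=1, D=1, E=1, F=0, G=1:
n1 = F ∧ E = 0 ∧ 1 = 0
n2 = n1 ⊽ D = 0 ⊽ 1 = 0
n3 = n2 ∨ G = 0 ∨ 1 = 1
n4 = A ⊽ n3 = 0 ⊽ 1 = 0
n5 = n4 ∨ B = 0 ∨ 1 = 1
n6 = n5 ∨ n1 = 1 ∨ 0 = 1
n7 = n6 ⊽ C = 1 ⊽ 1 = 0
n8 = n7 ⊕ n3 = 0 ⊕ 1 = 1
n9 = E ∧ n8 = 1 ∧ 1 = 1
n10 = n9 ∧ n3 = 1 ∧ 1 = 1
So n10 = 1 as required.

A=0, B=1, C=1, D=1, E=1, F=0, G=1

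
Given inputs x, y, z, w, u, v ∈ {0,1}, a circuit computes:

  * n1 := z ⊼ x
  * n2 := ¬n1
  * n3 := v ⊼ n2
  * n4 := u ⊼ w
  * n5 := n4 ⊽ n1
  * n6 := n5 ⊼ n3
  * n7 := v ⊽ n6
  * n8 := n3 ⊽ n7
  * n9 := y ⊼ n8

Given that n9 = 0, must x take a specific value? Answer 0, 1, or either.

n9 = y ⊼ n8 must be 0, so both y = 1 and n8 = 1.
n8 = n3 ⊽ n7 must be 1, so both n3 = 0 and n7 = 0.
n3 = v ⊼ n2 must be 0, so both v = 1 and n2 = 1.
Every assignment with n9 = 0 has x = 1; there are 4 such assignment(s).
  x=1, y=1, z=1, w=0, u=0, v=1
  x=1, y=1, z=1, w=0, u=1, v=1
  x=1, y=1, z=1, w=1, u=0, v=1
  x=1, y=1, z=1, w=1, u=1, v=1

1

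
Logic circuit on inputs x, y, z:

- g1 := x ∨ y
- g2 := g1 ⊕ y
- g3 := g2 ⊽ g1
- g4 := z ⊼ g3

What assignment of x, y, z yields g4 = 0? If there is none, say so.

x=0, y=0, z=1

g4 = z ⊼ g3 must be 0, so both z = 1 and g3 = 1.
g3 = g2 ⊽ g1 must be 1, so both g2 = 0 and g1 = 0.
Check with x=0, y=0, z=1:
g1 = x ∨ y = 0 ∨ 0 = 0
g2 = g1 ⊕ y = 0 ⊕ 0 = 0
g3 = g2 ⊽ g1 = 0 ⊽ 0 = 1
g4 = z ⊼ g3 = 1 ⊼ 1 = 0
So g4 = 0 as required.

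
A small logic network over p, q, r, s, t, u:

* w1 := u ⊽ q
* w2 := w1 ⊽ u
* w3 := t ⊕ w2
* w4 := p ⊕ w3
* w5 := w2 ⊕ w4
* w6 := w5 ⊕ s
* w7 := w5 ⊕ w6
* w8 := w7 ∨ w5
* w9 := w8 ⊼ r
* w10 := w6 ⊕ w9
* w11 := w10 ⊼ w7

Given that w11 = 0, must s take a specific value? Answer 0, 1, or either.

w11 = w10 ⊼ w7 must be 0, so both w10 = 1 and w7 = 1.
w10 = w6 ⊕ w9 must be 1, so w6 and w9 differ.
Every assignment with w11 = 0 has s = 1; there are 16 such assignment(s).

1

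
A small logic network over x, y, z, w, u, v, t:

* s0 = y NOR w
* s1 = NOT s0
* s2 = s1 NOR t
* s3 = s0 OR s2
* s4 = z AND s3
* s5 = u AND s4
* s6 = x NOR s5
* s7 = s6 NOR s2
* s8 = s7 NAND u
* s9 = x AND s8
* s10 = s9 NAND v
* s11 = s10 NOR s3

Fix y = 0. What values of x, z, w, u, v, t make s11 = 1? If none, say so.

s11 = s10 NOR s3 must be 1, so both s10 = 0 and s3 = 0.
s10 = s9 NAND v must be 0, so both s9 = 1 and v = 1.
Check with y = 0 and x=1, z=0, w=1, u=0, v=1, t=1:
s0 = y NOR w = 0 NOR 1 = 0
s1 = NOT s0 = NOT 0 = 1
s2 = s1 NOR t = 1 NOR 1 = 0
s3 = s0 OR s2 = 0 OR 0 = 0
s4 = z AND s3 = 0 AND 0 = 0
s5 = u AND s4 = 0 AND 0 = 0
s6 = x NOR s5 = 1 NOR 0 = 0
s7 = s6 NOR s2 = 0 NOR 0 = 1
s8 = s7 NAND u = 1 NAND 0 = 1
s9 = x AND s8 = 1 AND 1 = 1
s10 = s9 NAND v = 1 NAND 1 = 0
s11 = s10 NOR s3 = 0 NOR 0 = 1
So s11 = 1.

x=1 z=0 w=1 u=0 v=1 t=1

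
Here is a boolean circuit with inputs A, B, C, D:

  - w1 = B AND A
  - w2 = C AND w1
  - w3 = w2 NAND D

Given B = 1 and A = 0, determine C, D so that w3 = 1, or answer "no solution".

w3 = w2 NAND D must be 1, so at least one of w2, D is 0.
Check with B = 1 and A = 0 and C=0, D=1:
w1 = B AND A = 1 AND 0 = 0
w2 = C AND w1 = 0 AND 0 = 0
w3 = w2 NAND D = 0 NAND 1 = 1
So w3 = 1.

C=0 D=1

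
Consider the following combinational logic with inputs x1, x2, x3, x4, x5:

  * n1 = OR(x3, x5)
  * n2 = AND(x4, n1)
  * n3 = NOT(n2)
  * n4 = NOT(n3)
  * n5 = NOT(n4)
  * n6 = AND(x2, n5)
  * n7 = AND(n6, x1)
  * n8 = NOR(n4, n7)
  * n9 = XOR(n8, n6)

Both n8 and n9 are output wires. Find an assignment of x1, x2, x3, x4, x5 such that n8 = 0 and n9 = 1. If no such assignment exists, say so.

x1=1, x2=1, x3=0, x4=0, x5=1

Check with x1=1, x2=1, x3=0, x4=0, x5=1:
n1 = OR(x3, x5) = OR(0, 1) = 1
n2 = AND(x4, n1) = AND(0, 1) = 0
n3 = NOT(n2) = NOT 0 = 1
n4 = NOT(n3) = NOT 1 = 0
n5 = NOT(n4) = NOT 0 = 1
n6 = AND(x2, n5) = AND(1, 1) = 1
n7 = AND(n6, x1) = AND(1, 1) = 1
n8 = NOR(n4, n7) = NOR(0, 1) = 0
n9 = XOR(n8, n6) = XOR(0, 1) = 1
So n8 = 0 and n9 = 1.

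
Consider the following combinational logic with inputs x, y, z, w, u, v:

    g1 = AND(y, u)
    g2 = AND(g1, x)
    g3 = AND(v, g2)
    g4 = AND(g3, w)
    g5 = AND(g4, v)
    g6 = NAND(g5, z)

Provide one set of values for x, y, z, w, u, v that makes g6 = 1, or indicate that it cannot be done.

x=0 y=0 z=0 w=1 u=1 v=1

g6 = NAND(g5, z) must be 1, so at least one of g5, z is 0.
Check with x=0 y=0 z=0 w=1 u=1 v=1:
g1 = AND(y, u) = AND(0, 1) = 0
g2 = AND(g1, x) = AND(0, 0) = 0
g3 = AND(v, g2) = AND(1, 0) = 0
g4 = AND(g3, w) = AND(0, 1) = 0
g5 = AND(g4, v) = AND(0, 1) = 0
g6 = NAND(g5, z) = NAND(0, 0) = 1
So g6 = 1 as required.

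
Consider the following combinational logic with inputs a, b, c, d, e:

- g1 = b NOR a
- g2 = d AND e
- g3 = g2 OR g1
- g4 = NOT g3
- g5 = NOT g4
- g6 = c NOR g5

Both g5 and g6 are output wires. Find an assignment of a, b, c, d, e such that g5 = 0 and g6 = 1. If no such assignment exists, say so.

a=1, b=1, c=0, d=0, e=0

Check with a=1, b=1, c=0, d=0, e=0:
g1 = b NOR a = 1 NOR 1 = 0
g2 = d AND e = 0 AND 0 = 0
g3 = g2 OR g1 = 0 OR 0 = 0
g4 = NOT g3 = NOT 0 = 1
g5 = NOT g4 = NOT 1 = 0
g6 = c NOR g5 = 0 NOR 0 = 1
So g5 = 0 and g6 = 1.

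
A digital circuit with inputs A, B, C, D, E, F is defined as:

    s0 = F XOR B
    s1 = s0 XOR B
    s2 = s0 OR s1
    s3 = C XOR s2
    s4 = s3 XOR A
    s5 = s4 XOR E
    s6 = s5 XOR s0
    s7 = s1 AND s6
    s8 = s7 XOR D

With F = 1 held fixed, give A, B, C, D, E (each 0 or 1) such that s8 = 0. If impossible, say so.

A=0 B=0 C=1 D=1 E=0

s8 = s7 XOR D must be 0, so s7 and D are equal.
Check with F = 1 and A=0, B=0, C=1, D=1, E=0:
s0 = F XOR B = 1 XOR 0 = 1
s1 = s0 XOR B = 1 XOR 0 = 1
s2 = s0 OR s1 = 1 OR 1 = 1
s3 = C XOR s2 = 1 XOR 1 = 0
s4 = s3 XOR A = 0 XOR 0 = 0
s5 = s4 XOR E = 0 XOR 0 = 0
s6 = s5 XOR s0 = 0 XOR 1 = 1
s7 = s1 AND s6 = 1 AND 1 = 1
s8 = s7 XOR D = 1 XOR 1 = 0
So s8 = 0.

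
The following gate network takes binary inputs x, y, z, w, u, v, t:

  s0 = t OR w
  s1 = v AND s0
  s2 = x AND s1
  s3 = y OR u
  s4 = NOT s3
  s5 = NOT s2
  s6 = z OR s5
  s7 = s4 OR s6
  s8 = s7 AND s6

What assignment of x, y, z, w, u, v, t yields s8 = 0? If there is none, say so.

Check with x=1, y=0, z=0, w=1, u=1, v=1, t=0:
s0 = t OR w = 0 OR 1 = 1
s1 = v AND s0 = 1 AND 1 = 1
s2 = x AND s1 = 1 AND 1 = 1
s3 = y OR u = 0 OR 1 = 1
s4 = NOT s3 = NOT 1 = 0
s5 = NOT s2 = NOT 1 = 0
s6 = z OR s5 = 0 OR 0 = 0
s7 = s4 OR s6 = 0 OR 0 = 0
s8 = s7 AND s6 = 0 AND 0 = 0
So s8 = 0 as required.

x=1, y=0, z=0, w=1, u=1, v=1, t=0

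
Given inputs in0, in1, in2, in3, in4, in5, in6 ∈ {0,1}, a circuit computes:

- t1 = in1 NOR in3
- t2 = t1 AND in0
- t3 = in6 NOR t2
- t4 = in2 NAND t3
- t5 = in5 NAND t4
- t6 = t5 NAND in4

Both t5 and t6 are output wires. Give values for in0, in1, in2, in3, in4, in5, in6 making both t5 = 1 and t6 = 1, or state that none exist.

in0=0, in1=0, in2=0, in3=1, in4=0, in5=0, in6=0

Check with in0=0, in1=0, in2=0, in3=1, in4=0, in5=0, in6=0:
t1 = in1 NOR in3 = 0 NOR 1 = 0
t2 = t1 AND in0 = 0 AND 0 = 0
t3 = in6 NOR t2 = 0 NOR 0 = 1
t4 = in2 NAND t3 = 0 NAND 1 = 1
t5 = in5 NAND t4 = 0 NAND 1 = 1
t6 = t5 NAND in4 = 1 NAND 0 = 1
So t5 = 1 and t6 = 1.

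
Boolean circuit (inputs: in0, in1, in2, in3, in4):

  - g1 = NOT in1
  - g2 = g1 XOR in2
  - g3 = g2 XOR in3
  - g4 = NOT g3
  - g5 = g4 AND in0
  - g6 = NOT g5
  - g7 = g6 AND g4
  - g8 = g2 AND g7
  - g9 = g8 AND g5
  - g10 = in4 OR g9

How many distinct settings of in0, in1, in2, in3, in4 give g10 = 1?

g10 = in4 OR g9 must be 1, so at least one of in4, g9 is 1.
Enumerating the 32 input combinations, 16 give g10 = 1 and 16 give g10 = 0.

16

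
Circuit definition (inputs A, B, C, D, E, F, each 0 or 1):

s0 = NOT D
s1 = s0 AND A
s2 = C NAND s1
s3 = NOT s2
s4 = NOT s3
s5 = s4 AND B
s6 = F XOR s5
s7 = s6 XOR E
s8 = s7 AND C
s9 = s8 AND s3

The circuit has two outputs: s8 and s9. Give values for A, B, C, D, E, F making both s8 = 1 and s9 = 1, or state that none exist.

A=1, B=0, C=1, D=0, E=1, F=0

Check with A=1, B=0, C=1, D=0, E=1, F=0:
s0 = NOT D = NOT 0 = 1
s1 = s0 AND A = 1 AND 1 = 1
s2 = C NAND s1 = 1 NAND 1 = 0
s3 = NOT s2 = NOT 0 = 1
s4 = NOT s3 = NOT 1 = 0
s5 = s4 AND B = 0 AND 0 = 0
s6 = F XOR s5 = 0 XOR 0 = 0
s7 = s6 XOR E = 0 XOR 1 = 1
s8 = s7 AND C = 1 AND 1 = 1
s9 = s8 AND s3 = 1 AND 1 = 1
So s8 = 1 and s9 = 1.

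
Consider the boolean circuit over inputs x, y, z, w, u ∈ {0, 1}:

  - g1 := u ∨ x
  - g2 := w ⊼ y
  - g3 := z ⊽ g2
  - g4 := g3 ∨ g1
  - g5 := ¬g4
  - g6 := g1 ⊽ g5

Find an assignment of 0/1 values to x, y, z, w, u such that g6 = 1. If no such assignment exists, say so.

x=0, y=1, z=0, w=1, u=0

g6 = g1 ⊽ g5 must be 1, so both g1 = 0 and g5 = 0.
g1 = u ∨ x must be 0, so both u = 0 and x = 0.
Check with x=0, y=1, z=0, w=1, u=0:
g1 = u ∨ x = 0 ∨ 0 = 0
g2 = w ⊼ y = 1 ⊼ 1 = 0
g3 = z ⊽ g2 = 0 ⊽ 0 = 1
g4 = g3 ∨ g1 = 1 ∨ 0 = 1
g5 = ¬g4 = ¬1 = 0
g6 = g1 ⊽ g5 = 0 ⊽ 0 = 1
So g6 = 1 as required.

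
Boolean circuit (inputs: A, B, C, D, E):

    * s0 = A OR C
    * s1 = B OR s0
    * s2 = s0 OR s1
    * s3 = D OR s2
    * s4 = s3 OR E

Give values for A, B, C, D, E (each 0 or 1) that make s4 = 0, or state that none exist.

Check with A=0, B=0, C=0, D=0, E=0:
s0 = A OR C = 0 OR 0 = 0
s1 = B OR s0 = 0 OR 0 = 0
s2 = s0 OR s1 = 0 OR 0 = 0
s3 = D OR s2 = 0 OR 0 = 0
s4 = s3 OR E = 0 OR 0 = 0
So s4 = 0 as required.

A=0, B=0, C=0, D=0, E=0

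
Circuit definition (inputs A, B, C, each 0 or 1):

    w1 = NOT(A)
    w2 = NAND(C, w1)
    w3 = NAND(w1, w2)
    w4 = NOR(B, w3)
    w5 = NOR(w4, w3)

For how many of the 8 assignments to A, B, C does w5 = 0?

7

w5 = NOR(w4, w3) must be 0, so at least one of w4, w3 is 1.
Enumerating the 8 input combinations, 7 give w5 = 0 and 1 give w5 = 1.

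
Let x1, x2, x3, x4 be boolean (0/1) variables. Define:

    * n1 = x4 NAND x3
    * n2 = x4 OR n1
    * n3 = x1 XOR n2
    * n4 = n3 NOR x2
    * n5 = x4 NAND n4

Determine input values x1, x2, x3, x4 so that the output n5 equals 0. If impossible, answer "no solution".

n5 = x4 NAND n4 must be 0, so both x4 = 1 and n4 = 1.
n4 = n3 NOR x2 must be 1, so both n3 = 0 and x2 = 0.
Check with x1=1 x2=0 x3=0 x4=1:
n1 = x4 NAND x3 = 1 NAND 0 = 1
n2 = x4 OR n1 = 1 OR 1 = 1
n3 = x1 XOR n2 = 1 XOR 1 = 0
n4 = n3 NOR x2 = 0 NOR 0 = 1
n5 = x4 NAND n4 = 1 NAND 1 = 0
So n5 = 0 as required.

x1=1 x2=0 x3=0 x4=1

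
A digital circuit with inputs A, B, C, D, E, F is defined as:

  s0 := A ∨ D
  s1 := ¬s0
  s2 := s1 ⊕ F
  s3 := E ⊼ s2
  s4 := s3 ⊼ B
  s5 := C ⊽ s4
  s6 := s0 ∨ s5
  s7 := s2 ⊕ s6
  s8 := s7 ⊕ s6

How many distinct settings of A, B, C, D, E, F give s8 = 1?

s8 = s7 ⊕ s6 must be 1, so s7 and s6 differ.
Enumerating the 64 input combinations, 32 give s8 = 1 and 32 give s8 = 0.

32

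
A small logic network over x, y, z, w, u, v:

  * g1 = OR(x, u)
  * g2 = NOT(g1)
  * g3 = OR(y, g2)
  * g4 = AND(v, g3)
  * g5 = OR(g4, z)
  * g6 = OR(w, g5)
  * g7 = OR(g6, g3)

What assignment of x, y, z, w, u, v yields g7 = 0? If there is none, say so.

x=1, y=0, z=0, w=0, u=0, v=1

g7 = OR(g6, g3) must be 0, so both g6 = 0 and g3 = 0.
g6 = OR(w, g5) must be 0, so both w = 0 and g5 = 0.
g3 = OR(y, g2) must be 0, so both y = 0 and g2 = 0.
Check with x=1, y=0, z=0, w=0, u=0, v=1:
g1 = OR(x, u) = OR(1, 0) = 1
g2 = NOT(g1) = NOT 1 = 0
g3 = OR(y, g2) = OR(0, 0) = 0
g4 = AND(v, g3) = AND(1, 0) = 0
g5 = OR(g4, z) = OR(0, 0) = 0
g6 = OR(w, g5) = OR(0, 0) = 0
g7 = OR(g6, g3) = OR(0, 0) = 0
So g7 = 0 as required.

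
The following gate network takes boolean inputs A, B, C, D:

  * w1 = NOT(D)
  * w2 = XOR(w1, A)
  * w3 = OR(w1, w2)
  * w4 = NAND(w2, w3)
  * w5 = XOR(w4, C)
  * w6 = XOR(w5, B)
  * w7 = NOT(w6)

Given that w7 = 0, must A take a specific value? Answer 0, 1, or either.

Both values of A occur among assignments with w7 = 0:
  A=0: A=0, B=0, C=0, D=1
  A=1: A=1, B=0, C=0, D=0

either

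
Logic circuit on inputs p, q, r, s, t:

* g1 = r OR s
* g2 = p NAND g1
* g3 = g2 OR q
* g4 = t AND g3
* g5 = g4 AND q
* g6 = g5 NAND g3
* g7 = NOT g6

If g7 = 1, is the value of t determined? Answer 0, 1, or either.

g7 = NOT g6 must be 1, so g6 = 0.
g6 = g5 NAND g3 must be 0, so both g5 = 1 and g3 = 1.
g5 = g4 AND q must be 1, so both g4 = 1 and q = 1.
Every assignment with g7 = 1 has t = 1; there are 8 such assignment(s).

1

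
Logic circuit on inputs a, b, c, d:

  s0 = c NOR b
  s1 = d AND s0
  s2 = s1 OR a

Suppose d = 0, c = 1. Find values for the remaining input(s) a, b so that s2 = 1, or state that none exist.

s2 = s1 OR a must be 1, so at least one of s1, a is 1.
Check with d = 0, c = 1 and a=1, b=1:
s0 = c NOR b = 1 NOR 1 = 0
s1 = d AND s0 = 0 AND 0 = 0
s2 = s1 OR a = 0 OR 1 = 1
So s2 = 1.

a=1, b=1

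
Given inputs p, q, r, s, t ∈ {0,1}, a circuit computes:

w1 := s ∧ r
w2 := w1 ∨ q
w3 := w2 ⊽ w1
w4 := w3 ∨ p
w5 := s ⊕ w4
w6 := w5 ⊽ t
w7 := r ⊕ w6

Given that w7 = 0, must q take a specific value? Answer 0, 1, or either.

Both values of q occur among assignments with w7 = 0:
  q=0: p=0, q=0, r=0, s=0, t=0
  q=1: p=0, q=1, r=0, s=0, t=1

either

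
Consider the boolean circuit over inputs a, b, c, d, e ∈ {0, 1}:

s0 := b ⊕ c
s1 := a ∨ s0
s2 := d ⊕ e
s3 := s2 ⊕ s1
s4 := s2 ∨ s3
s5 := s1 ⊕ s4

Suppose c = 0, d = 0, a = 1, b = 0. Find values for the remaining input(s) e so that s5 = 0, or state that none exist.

s5 = s1 ⊕ s4 must be 0, so s1 and s4 are equal.
Check with c = 0, d = 0, a = 1, b = 0 and e=0:
s0 = b ⊕ c = 0 ⊕ 0 = 0
s1 = a ∨ s0 = 1 ∨ 0 = 1
s2 = d ⊕ e = 0 ⊕ 0 = 0
s3 = s2 ⊕ s1 = 0 ⊕ 1 = 1
s4 = s2 ∨ s3 = 0 ∨ 1 = 1
s5 = s1 ⊕ s4 = 1 ⊕ 1 = 0
So s5 = 0.

e=0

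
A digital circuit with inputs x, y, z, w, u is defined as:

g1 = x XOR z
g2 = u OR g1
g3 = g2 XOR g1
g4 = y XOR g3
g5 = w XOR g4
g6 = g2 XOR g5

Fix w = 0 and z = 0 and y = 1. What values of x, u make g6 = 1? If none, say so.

Check with w = 0 and z = 0 and y = 1 and x=0, u=1:
g1 = x XOR z = 0 XOR 0 = 0
g2 = u OR g1 = 1 OR 0 = 1
g3 = g2 XOR g1 = 1 XOR 0 = 1
g4 = y XOR g3 = 1 XOR 1 = 0
g5 = w XOR g4 = 0 XOR 0 = 0
g6 = g2 XOR g5 = 1 XOR 0 = 1
So g6 = 1.

x=0, u=1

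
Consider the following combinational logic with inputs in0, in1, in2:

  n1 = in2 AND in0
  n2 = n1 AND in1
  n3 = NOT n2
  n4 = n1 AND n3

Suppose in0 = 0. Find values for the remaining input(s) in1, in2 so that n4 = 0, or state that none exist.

in1=1, in2=1

n4 = n1 AND n3 must be 0, so at least one of n1, n3 is 0.
Check with in0 = 0 and in1=1, in2=1:
n1 = in2 AND in0 = 1 AND 0 = 0
n2 = n1 AND in1 = 0 AND 1 = 0
n3 = NOT n2 = NOT 0 = 1
n4 = n1 AND n3 = 0 AND 1 = 0
So n4 = 0.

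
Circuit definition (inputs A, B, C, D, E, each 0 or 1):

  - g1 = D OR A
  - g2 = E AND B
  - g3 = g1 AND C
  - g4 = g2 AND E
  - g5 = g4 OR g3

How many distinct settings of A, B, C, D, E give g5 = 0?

g5 = g4 OR g3 must be 0, so both g4 = 0 and g3 = 0.
Enumerating the 32 input combinations, 15 give g5 = 0 and 17 give g5 = 1.

15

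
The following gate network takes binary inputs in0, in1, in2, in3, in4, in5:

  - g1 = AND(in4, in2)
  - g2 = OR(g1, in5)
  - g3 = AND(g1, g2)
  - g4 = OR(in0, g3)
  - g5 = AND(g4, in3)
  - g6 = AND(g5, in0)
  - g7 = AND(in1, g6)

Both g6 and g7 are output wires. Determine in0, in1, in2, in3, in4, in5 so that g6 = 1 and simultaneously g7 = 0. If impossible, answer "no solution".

Check with in0=1 in1=0 in2=0 in3=1 in4=1 in5=0:
g1 = AND(in4, in2) = AND(1, 0) = 0
g2 = OR(g1, in5) = OR(0, 0) = 0
g3 = AND(g1, g2) = AND(0, 0) = 0
g4 = OR(in0, g3) = OR(1, 0) = 1
g5 = AND(g4, in3) = AND(1, 1) = 1
g6 = AND(g5, in0) = AND(1, 1) = 1
g7 = AND(in1, g6) = AND(0, 1) = 0
So g6 = 1 and g7 = 0.

in0=1 in1=0 in2=0 in3=1 in4=1 in5=0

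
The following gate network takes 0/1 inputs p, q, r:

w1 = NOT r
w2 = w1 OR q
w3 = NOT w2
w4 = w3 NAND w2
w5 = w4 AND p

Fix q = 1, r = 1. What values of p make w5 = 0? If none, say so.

w5 = w4 AND p must be 0, so at least one of w4, p is 0.
Check with q = 1, r = 1 and p=0:
w1 = NOT r = NOT 1 = 0
w2 = w1 OR q = 0 OR 1 = 1
w3 = NOT w2 = NOT 1 = 0
w4 = w3 NAND w2 = 0 NAND 1 = 1
w5 = w4 AND p = 1 AND 0 = 0
So w5 = 0.

p=0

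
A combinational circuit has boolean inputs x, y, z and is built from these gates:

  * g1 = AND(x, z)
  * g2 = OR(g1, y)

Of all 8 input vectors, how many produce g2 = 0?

g2 = OR(g1, y) must be 0, so both g1 = 0 and y = 0.
Satisfying assignments:
  x=0, y=0, z=0
  x=0, y=0, z=1
  x=1, y=0, z=0

3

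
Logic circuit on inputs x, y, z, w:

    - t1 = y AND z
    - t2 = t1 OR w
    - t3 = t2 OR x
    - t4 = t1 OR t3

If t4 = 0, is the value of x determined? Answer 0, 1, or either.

t4 = t1 OR t3 must be 0, so both t1 = 0 and t3 = 0.
Every assignment with t4 = 0 has x = 0; there are 3 such assignment(s).
  x=0, y=0, z=0, w=0
  x=0, y=0, z=1, w=0
  x=0, y=1, z=0, w=0

0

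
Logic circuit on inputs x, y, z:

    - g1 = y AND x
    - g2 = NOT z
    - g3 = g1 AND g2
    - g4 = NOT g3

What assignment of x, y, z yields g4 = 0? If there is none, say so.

g4 = NOT g3 must be 0, so g3 = 1.
g3 = g1 AND g2 must be 1, so both g1 = 1 and g2 = 1.
g1 = y AND x must be 1, so both y = 1 and x = 1.
Check with x=1, y=1, z=0:
g1 = y AND x = 1 AND 1 = 1
g2 = NOT z = NOT 0 = 1
g3 = g1 AND g2 = 1 AND 1 = 1
g4 = NOT g3 = NOT 1 = 0
So g4 = 0 as required.

x=1, y=1, z=0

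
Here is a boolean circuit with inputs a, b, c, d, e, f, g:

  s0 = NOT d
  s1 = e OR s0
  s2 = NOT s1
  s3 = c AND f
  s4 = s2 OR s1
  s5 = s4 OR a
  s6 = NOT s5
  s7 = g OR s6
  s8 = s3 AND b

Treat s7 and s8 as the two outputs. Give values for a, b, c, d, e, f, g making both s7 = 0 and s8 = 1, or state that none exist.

a=1, b=1, c=1, d=0, e=1, f=1, g=0

Check with a=1, b=1, c=1, d=0, e=1, f=1, g=0:
s0 = NOT d = NOT 0 = 1
s1 = e OR s0 = 1 OR 1 = 1
s2 = NOT s1 = NOT 1 = 0
s3 = c AND f = 1 AND 1 = 1
s4 = s2 OR s1 = 0 OR 1 = 1
s5 = s4 OR a = 1 OR 1 = 1
s6 = NOT s5 = NOT 1 = 0
s7 = g OR s6 = 0 OR 0 = 0
s8 = s3 AND b = 1 AND 1 = 1
So s7 = 0 and s8 = 1.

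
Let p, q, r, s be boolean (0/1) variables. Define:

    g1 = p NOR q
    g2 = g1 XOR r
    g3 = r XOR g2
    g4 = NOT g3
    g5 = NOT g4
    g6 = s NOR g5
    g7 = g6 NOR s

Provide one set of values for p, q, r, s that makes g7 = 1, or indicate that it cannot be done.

p=0, q=0, r=1, s=0

g7 = g6 NOR s must be 1, so both g6 = 0 and s = 0.
Check with p=0, q=0, r=1, s=0:
g1 = p NOR q = 0 NOR 0 = 1
g2 = g1 XOR r = 1 XOR 1 = 0
g3 = r XOR g2 = 1 XOR 0 = 1
g4 = NOT g3 = NOT 1 = 0
g5 = NOT g4 = NOT 0 = 1
g6 = s NOR g5 = 0 NOR 1 = 0
g7 = g6 NOR s = 0 NOR 0 = 1
So g7 = 1 as required.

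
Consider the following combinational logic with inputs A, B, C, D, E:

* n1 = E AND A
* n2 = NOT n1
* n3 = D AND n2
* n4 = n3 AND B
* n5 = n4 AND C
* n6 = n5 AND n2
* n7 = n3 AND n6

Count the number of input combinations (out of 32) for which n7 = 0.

n7 = n3 AND n6 must be 0, so at least one of n3, n6 is 0.
Enumerating the 32 input combinations, 29 give n7 = 0 and 3 give n7 = 1.

29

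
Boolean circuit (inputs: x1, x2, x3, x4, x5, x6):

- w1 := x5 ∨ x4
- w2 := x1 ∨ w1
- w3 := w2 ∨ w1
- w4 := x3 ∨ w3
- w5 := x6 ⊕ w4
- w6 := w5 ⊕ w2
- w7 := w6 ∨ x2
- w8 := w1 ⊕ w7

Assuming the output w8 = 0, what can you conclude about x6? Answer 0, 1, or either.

Both values of x6 occur among assignments with w8 = 0:
  x6=0: x1=0, x2=0, x3=0, x4=0, x5=0, x6=0
  x6=1: x1=0, x2=0, x3=0, x4=0, x5=1, x6=1

either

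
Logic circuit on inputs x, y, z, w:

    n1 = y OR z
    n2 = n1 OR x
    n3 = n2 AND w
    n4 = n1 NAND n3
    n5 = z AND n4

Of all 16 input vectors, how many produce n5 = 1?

n5 = z AND n4 must be 1, so both z = 1 and n4 = 1.
n4 = n1 NAND n3 must be 1, so at least one of n1, n3 is 0.
Satisfying assignments:
  x=0, y=0, z=1, w=0
  x=0, y=1, z=1, w=0
  x=1, y=0, z=1, w=0
  x=1, y=1, z=1, w=0

4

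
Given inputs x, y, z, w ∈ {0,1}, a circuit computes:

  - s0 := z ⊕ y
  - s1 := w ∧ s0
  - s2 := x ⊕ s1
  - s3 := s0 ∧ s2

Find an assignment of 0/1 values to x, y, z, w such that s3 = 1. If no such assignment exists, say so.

s3 = s0 ∧ s2 must be 1, so both s0 = 1 and s2 = 1.
s0 = z ⊕ y must be 1, so z and y differ.
s2 = x ⊕ s1 must be 1, so x and s1 differ.
Check with x=0 y=1 z=0 w=1:
s0 = z ⊕ y = 0 ⊕ 1 = 1
s1 = w ∧ s0 = 1 ∧ 1 = 1
s2 = x ⊕ s1 = 0 ⊕ 1 = 1
s3 = s0 ∧ s2 = 1 ∧ 1 = 1
So s3 = 1 as required.

x=0 y=1 z=0 w=1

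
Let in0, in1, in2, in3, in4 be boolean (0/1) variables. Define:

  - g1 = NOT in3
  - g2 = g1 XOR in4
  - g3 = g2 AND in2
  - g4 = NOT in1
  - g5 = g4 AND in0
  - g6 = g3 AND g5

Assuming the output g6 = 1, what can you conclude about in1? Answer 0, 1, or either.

g6 = g3 AND g5 must be 1, so both g3 = 1 and g5 = 1.
g3 = g2 AND in2 must be 1, so both g2 = 1 and in2 = 1.
g5 = g4 AND in0 must be 1, so both g4 = 1 and in0 = 1.
Every assignment with g6 = 1 has in1 = 0; there are 2 such assignment(s).
  in0=1, in1=0, in2=1, in3=0, in4=0
  in0=1, in1=0, in2=1, in3=1, in4=1

0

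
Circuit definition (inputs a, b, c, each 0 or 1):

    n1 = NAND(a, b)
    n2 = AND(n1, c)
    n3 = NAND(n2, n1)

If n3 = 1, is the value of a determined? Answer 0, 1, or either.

Both values of a occur among assignments with n3 = 1:
  a=0: a=0, b=0, c=0
  a=1: a=1, b=0, c=0

either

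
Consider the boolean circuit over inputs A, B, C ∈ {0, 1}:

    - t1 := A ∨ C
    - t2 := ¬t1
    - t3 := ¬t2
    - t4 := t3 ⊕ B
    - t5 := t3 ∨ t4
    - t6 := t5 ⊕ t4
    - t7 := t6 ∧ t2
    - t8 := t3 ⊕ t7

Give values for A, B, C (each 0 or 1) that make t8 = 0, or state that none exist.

A=0 B=1 C=0

Check with A=0 B=1 C=0:
t1 = A ∨ C = 0 ∨ 0 = 0
t2 = ¬t1 = ¬0 = 1
t3 = ¬t2 = ¬1 = 0
t4 = t3 ⊕ B = 0 ⊕ 1 = 1
t5 = t3 ∨ t4 = 0 ∨ 1 = 1
t6 = t5 ⊕ t4 = 1 ⊕ 1 = 0
t7 = t6 ∧ t2 = 0 ∧ 1 = 0
t8 = t3 ⊕ t7 = 0 ⊕ 0 = 0
So t8 = 0 as required.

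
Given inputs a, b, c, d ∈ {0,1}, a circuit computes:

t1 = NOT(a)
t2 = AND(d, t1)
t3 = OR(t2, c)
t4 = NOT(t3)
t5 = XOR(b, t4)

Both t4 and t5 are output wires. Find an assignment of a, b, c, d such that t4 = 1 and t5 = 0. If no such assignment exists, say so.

a=0, b=1, c=0, d=0

Check with a=0, b=1, c=0, d=0:
t1 = NOT(a) = NOT 0 = 1
t2 = AND(d, t1) = AND(0, 1) = 0
t3 = OR(t2, c) = OR(0, 0) = 0
t4 = NOT(t3) = NOT 0 = 1
t5 = XOR(b, t4) = XOR(1, 1) = 0
So t4 = 1 and t5 = 0.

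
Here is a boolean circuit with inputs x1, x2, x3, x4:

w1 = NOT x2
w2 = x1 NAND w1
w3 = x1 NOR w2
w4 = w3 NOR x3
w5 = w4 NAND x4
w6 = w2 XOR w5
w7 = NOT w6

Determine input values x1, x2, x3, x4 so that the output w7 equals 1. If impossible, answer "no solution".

x1=0, x2=0, x3=1, x4=0

w7 = NOT w6 must be 1, so w6 = 0.
Check with x1=0, x2=0, x3=1, x4=0:
w1 = NOT x2 = NOT 0 = 1
w2 = x1 NAND w1 = 0 NAND 1 = 1
w3 = x1 NOR w2 = 0 NOR 1 = 0
w4 = w3 NOR x3 = 0 NOR 1 = 0
w5 = w4 NAND x4 = 0 NAND 0 = 1
w6 = w2 XOR w5 = 1 XOR 1 = 0
w7 = NOT w6 = NOT 0 = 1
So w7 = 1 as required.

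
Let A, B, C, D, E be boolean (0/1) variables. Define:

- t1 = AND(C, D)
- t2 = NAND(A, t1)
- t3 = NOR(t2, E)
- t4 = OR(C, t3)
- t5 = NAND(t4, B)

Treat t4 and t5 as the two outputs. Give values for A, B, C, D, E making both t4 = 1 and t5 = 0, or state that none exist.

A=0, B=1, C=1, D=0, E=0

Check with A=0, B=1, C=1, D=0, E=0:
t1 = AND(C, D) = AND(1, 0) = 0
t2 = NAND(A, t1) = NAND(0, 0) = 1
t3 = NOR(t2, E) = NOR(1, 0) = 0
t4 = OR(C, t3) = OR(1, 0) = 1
t5 = NAND(t4, B) = NAND(1, 1) = 0
So t4 = 1 and t5 = 0.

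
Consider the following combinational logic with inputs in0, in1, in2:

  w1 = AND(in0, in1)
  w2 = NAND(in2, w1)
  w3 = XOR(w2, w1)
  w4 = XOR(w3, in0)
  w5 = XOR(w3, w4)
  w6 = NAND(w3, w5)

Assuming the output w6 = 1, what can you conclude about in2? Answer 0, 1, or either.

either

Both values of in2 occur among assignments with w6 = 1:
  in2=0: in0=0, in1=0, in2=0
  in2=1: in0=0, in1=0, in2=1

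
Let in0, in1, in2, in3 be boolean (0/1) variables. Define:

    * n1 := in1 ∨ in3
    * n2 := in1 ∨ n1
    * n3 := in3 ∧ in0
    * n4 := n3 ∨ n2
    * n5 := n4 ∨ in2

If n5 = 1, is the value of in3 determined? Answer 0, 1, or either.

Both values of in3 occur among assignments with n5 = 1:
  in3=0: in0=0, in1=0, in2=1, in3=0
  in3=1: in0=0, in1=0, in2=0, in3=1

either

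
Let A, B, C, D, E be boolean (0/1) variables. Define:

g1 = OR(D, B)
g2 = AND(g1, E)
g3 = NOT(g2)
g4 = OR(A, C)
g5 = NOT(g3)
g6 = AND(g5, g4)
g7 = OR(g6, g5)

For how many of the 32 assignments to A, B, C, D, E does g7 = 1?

g7 = OR(g6, g5) must be 1, so at least one of g6, g5 is 1.
Enumerating the 32 input combinations, 12 give g7 = 1 and 20 give g7 = 0.

12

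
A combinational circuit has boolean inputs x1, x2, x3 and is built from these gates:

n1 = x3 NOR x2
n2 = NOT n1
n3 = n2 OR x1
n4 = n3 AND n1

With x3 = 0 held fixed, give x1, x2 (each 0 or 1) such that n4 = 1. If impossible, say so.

Check with x3 = 0 and x1=1, x2=0:
n1 = x3 NOR x2 = 0 NOR 0 = 1
n2 = NOT n1 = NOT 1 = 0
n3 = n2 OR x1 = 0 OR 1 = 1
n4 = n3 AND n1 = 1 AND 1 = 1
So n4 = 1.

x1=1, x2=0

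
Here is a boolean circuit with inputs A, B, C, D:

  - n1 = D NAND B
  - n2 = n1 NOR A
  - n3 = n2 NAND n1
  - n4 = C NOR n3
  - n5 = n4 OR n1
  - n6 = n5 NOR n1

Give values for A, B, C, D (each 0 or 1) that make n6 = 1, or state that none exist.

n6 = n5 NOR n1 must be 1, so both n5 = 0 and n1 = 0.
n5 = n4 OR n1 must be 0, so both n4 = 0 and n1 = 0.
n1 = D NAND B must be 0, so both D = 1 and B = 1.
Check with A=0, B=1, C=1, D=1:
n1 = D NAND B = 1 NAND 1 = 0
n2 = n1 NOR A = 0 NOR 0 = 1
n3 = n2 NAND n1 = 1 NAND 0 = 1
n4 = C NOR n3 = 1 NOR 1 = 0
n5 = n4 OR n1 = 0 OR 0 = 0
n6 = n5 NOR n1 = 0 NOR 0 = 1
So n6 = 1 as required.

A=0, B=1, C=1, D=1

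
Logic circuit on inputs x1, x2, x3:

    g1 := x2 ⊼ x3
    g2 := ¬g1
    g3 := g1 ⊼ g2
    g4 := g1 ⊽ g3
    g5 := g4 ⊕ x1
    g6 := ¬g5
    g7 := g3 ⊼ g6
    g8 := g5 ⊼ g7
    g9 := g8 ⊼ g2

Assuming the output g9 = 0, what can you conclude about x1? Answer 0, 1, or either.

g9 = g8 ⊼ g2 must be 0, so both g8 = 1 and g2 = 1.
g8 = g5 ⊼ g7 must be 1, so at least one of g5, g7 is 0.
g2 = ¬g1 must be 1, so g1 = 0.
Every assignment with g9 = 0 has x1 = 0; there are 1 such assignment(s).
  x1=0, x2=1, x3=1

0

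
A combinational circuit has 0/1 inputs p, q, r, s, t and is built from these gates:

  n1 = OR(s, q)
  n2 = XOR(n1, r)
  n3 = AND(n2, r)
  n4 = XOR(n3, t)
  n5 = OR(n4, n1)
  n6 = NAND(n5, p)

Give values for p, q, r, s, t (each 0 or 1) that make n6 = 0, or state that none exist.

n6 = NAND(n5, p) must be 0, so both n5 = 1 and p = 1.
n5 = OR(n4, n1) must be 1, so at least one of n4, n1 is 1.
Check with p=1 q=1 r=0 s=0 t=0:
n1 = OR(s, q) = OR(0, 1) = 1
n2 = XOR(n1, r) = XOR(1, 0) = 1
n3 = AND(n2, r) = AND(1, 0) = 0
n4 = XOR(n3, t) = XOR(0, 0) = 0
n5 = OR(n4, n1) = OR(0, 1) = 1
n6 = NAND(n5, p) = NAND(1, 1) = 0
So n6 = 0 as required.

p=1 q=1 r=0 s=0 t=0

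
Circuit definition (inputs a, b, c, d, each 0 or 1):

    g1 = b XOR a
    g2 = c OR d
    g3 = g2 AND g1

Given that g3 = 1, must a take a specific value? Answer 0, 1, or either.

either

Both values of a occur among assignments with g3 = 1:
  a=0: a=0, b=1, c=0, d=1
  a=1: a=1, b=0, c=0, d=1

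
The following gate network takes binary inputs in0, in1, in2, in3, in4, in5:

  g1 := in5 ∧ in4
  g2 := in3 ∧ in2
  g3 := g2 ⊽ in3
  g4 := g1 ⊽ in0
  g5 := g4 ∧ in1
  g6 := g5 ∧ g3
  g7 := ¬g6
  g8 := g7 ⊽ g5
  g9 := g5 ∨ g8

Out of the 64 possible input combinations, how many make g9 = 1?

g9 = g5 ∨ g8 must be 1, so at least one of g5, g8 is 1.
Enumerating the 64 input combinations, 12 give g9 = 1 and 52 give g9 = 0.

12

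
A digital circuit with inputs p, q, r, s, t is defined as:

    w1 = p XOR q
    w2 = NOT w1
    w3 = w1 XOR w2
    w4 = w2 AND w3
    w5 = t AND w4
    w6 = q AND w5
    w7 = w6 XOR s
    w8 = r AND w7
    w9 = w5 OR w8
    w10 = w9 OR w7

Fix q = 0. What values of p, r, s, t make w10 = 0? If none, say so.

p=1 r=1 s=0 t=1

Check with q = 0 and p=1, r=1, s=0, t=1:
w1 = p XOR q = 1 XOR 0 = 1
w2 = NOT w1 = NOT 1 = 0
w3 = w1 XOR w2 = 1 XOR 0 = 1
w4 = w2 AND w3 = 0 AND 1 = 0
w5 = t AND w4 = 1 AND 0 = 0
w6 = q AND w5 = 0 AND 0 = 0
w7 = w6 XOR s = 0 XOR 0 = 0
w8 = r AND w7 = 1 AND 0 = 0
w9 = w5 OR w8 = 0 OR 0 = 0
w10 = w9 OR w7 = 0 OR 0 = 0
So w10 = 0.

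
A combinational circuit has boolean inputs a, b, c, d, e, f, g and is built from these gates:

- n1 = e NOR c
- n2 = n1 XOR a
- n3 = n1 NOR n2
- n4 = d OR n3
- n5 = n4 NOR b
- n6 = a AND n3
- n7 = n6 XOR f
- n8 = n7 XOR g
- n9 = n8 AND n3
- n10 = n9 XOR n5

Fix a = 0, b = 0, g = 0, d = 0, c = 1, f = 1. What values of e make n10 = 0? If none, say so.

With a = 0, b = 0, g = 0, d = 0, c = 1, f = 1 fixed, none of the 2 settings of e give n10 = 0.
For example, with e=1:
n1 = e NOR c = 1 NOR 1 = 0
n2 = n1 XOR a = 0 XOR 0 = 0
n3 = n1 NOR n2 = 0 NOR 0 = 1
n4 = d OR n3 = 0 OR 1 = 1
n5 = n4 NOR b = 1 NOR 0 = 0
n6 = a AND n3 = 0 AND 1 = 0
n7 = n6 XOR f = 0 XOR 1 = 1
n8 = n7 XOR g = 1 XOR 0 = 1
n9 = n8 AND n3 = 1 AND 1 = 1
n10 = n9 XOR n5 = 1 XOR 0 = 1
giving n10 = 1 ≠ 0.

no solution exists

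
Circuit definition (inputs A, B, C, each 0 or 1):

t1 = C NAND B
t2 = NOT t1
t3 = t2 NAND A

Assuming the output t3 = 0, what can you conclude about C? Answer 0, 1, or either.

1

t3 = t2 NAND A must be 0, so both t2 = 1 and A = 1.
t2 = NOT t1 must be 1, so t1 = 0.
t1 = C NAND B must be 0, so both C = 1 and B = 1.
Every assignment with t3 = 0 has C = 1; there are 1 such assignment(s).
  A=1, B=1, C=1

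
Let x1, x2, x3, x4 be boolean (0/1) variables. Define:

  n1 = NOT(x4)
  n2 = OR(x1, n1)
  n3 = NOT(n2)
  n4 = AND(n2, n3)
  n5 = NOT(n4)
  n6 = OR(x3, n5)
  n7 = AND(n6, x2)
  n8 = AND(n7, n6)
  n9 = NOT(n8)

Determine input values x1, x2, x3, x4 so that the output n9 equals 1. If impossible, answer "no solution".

Check with x1=1, x2=0, x3=1, x4=0:
n1 = NOT(x4) = NOT 0 = 1
n2 = OR(x1, n1) = OR(1, 1) = 1
n3 = NOT(n2) = NOT 1 = 0
n4 = AND(n2, n3) = AND(1, 0) = 0
n5 = NOT(n4) = NOT 0 = 1
n6 = OR(x3, n5) = OR(1, 1) = 1
n7 = AND(n6, x2) = AND(1, 0) = 0
n8 = AND(n7, n6) = AND(0, 1) = 0
n9 = NOT(n8) = NOT 0 = 1
So n9 = 1 as required.

x1=1, x2=0, x3=1, x4=0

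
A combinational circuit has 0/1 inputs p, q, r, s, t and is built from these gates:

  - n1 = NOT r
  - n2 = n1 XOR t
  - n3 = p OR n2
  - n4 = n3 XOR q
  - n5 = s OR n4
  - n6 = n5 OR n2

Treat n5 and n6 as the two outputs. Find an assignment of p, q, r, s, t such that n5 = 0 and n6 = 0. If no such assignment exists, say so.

Check with p=0, q=0, r=0, s=0, t=1:
n1 = NOT r = NOT 0 = 1
n2 = n1 XOR t = 1 XOR 1 = 0
n3 = p OR n2 = 0 OR 0 = 0
n4 = n3 XOR q = 0 XOR 0 = 0
n5 = s OR n4 = 0 OR 0 = 0
n6 = n5 OR n2 = 0 OR 0 = 0
So n5 = 0 and n6 = 0.

p=0, q=0, r=0, s=0, t=1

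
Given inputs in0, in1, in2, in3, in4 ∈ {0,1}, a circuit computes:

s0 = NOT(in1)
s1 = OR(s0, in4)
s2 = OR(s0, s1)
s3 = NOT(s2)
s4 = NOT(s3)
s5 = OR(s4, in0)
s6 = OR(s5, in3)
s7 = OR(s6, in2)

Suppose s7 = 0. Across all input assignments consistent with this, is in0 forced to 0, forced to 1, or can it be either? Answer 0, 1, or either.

0

s7 = OR(s6, in2) must be 0, so both s6 = 0 and in2 = 0.
Every assignment with s7 = 0 has in0 = 0; there are 1 such assignment(s).
  in0=0, in1=1, in2=0, in3=0, in4=0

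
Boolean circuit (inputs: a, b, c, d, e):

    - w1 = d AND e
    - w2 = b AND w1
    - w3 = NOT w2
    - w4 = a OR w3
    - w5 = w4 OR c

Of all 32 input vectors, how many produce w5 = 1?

31

w5 = w4 OR c must be 1, so at least one of w4, c is 1.
Enumerating the 32 input combinations, 31 give w5 = 1 and 1 give w5 = 0.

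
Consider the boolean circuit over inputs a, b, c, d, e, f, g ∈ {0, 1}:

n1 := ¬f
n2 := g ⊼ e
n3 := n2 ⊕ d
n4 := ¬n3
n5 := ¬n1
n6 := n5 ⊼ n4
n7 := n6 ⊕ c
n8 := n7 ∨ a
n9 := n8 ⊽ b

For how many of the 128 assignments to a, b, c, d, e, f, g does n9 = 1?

n9 = n8 ⊽ b must be 1, so both n8 = 0 and b = 0.
Enumerating the 128 input combinations, 16 give n9 = 1 and 112 give n9 = 0.

16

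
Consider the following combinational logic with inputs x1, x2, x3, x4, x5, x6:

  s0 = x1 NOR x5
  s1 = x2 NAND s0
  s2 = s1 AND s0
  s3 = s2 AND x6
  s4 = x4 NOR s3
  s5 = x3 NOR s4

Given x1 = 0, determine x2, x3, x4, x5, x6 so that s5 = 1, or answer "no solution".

Check with x1 = 0 and x2=1, x3=0, x4=1, x5=1, x6=0:
s0 = x1 NOR x5 = 0 NOR 1 = 0
s1 = x2 NAND s0 = 1 NAND 0 = 1
s2 = s1 AND s0 = 1 AND 0 = 0
s3 = s2 AND x6 = 0 AND 0 = 0
s4 = x4 NOR s3 = 1 NOR 0 = 0
s5 = x3 NOR s4 = 0 NOR 0 = 1
So s5 = 1.

x2=1 x3=0 x4=1 x5=1 x6=0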